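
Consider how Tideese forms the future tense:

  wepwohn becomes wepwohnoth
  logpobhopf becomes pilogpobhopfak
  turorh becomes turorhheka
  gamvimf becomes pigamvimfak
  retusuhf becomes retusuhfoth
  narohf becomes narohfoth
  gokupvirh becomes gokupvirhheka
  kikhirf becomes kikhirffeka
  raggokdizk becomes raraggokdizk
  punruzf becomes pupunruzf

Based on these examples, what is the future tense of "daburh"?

retusuhf and punruzf both end in -f yet inflect differently (retusuhfoth, pupunruzf), so the final letter is not what conditions the rule; the second-to-last letter is.
"daburh" has second-to-last letter 'r'. The stems whose second-to-last letter is 'r' (kikhirf → kikhirffeka, gokupvirh → gokupvirhheka, turorh → turorhheka) double the final consonant and add -eka.
The other patterns: stems whose second-to-last letter is 'h' add -oth; stems whose second-to-last letter is 'z' repeat the first consonant+vowel as a prefix; stems whose second-to-last letter is 'm' or 'p' add pi- … -ak around the stem.
So daburh → daburhheka.

daburhheka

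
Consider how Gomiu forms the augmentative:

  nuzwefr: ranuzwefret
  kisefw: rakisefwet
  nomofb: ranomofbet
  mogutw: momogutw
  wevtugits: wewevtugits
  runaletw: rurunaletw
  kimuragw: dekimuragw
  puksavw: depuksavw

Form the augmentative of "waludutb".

wawaludutb

"waludutb" has second-to-last letter 't'. The stems whose second-to-last letter is 't' (mogutw → momogutw, wevtugits → wewevtugits, runaletw → rurunaletw) repeat the first consonant+vowel as a prefix.
The other patterns: stems whose second-to-last letter is 'f' add ra- … -et around the stem; stems whose second-to-last letter is 'g' or 'v' add the prefix de-.
So waludutb → wawaludutb.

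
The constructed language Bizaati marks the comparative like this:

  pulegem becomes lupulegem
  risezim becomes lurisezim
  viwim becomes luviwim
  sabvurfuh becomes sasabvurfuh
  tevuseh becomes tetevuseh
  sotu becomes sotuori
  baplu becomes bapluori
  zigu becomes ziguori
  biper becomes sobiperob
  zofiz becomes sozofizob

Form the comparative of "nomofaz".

"nomofaz" ends in -z. The one such stem in the data (zofiz → sozofizob) adds so- … -ob around the stem, so the same rule applies.
So nomofaz → sonomofazob.

sonomofazob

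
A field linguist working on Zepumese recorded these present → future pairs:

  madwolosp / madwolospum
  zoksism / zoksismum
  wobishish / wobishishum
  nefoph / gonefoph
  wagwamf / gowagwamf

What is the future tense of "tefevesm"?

"tefevesm" has second-to-last letter 's'. The stems whose second-to-last letter is 's' (madwolosp → madwolospum, zoksism → zoksismum, wobishish → wobishishum) add -um.
The other pattern: stems whose second-to-last letter is 'm' or 'p' add the prefix go-.
So tefevesm → tefevesmum.

tefevesmum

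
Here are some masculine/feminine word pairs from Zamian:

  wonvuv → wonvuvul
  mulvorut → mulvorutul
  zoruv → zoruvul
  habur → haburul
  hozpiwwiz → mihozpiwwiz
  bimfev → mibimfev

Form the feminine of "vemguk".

vemgukul

"vemguk" has last vowel 'u'. The stems whose last vowel is 'u' (wonvuv → wonvuvul, mulvorut → mulvorutul, zoruv → zoruvul) add -ul.
The other pattern: stems whose last vowel is 'e' or 'i' add the prefix mi-.
So vemguk → vemgukul.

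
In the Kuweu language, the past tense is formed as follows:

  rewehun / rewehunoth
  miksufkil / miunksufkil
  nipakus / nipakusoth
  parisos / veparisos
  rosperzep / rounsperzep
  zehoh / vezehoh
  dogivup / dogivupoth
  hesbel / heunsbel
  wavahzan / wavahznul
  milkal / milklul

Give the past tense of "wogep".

woungep

"wogep" has last vowel 'e'. The stems whose last vowel is 'e' (rosperzep → rounsperzep, hesbel → heunsbel) insert -un- after the first vowel.
So wogep → woungep.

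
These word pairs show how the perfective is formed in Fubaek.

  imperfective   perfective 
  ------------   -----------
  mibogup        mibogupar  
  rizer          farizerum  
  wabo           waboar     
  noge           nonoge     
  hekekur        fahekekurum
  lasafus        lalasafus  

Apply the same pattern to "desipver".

fadesipverum

"desipver" ends in -r. The stems ending in -r (hekekur → fahekekurum, rizer → farizerum) add fa- … -um around the stem.
The other patterns: stems ending in -o or -p add -ar; stems ending in -e or -s repeat the first consonant+vowel as a prefix.
So desipver → fadesipverum.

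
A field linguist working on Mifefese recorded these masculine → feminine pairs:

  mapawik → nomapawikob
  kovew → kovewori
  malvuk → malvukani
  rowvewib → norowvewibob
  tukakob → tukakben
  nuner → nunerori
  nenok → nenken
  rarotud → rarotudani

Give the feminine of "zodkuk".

zodkukani

"zodkuk" has last vowel 'u'. The stems whose last vowel is 'u' (malvuk → malvukani, rarotud → rarotudani) add -ani.
The other patterns: stems whose last vowel is 'e' add -ori; stems whose last vowel is 'o' delete the last vowel and add -en; stems whose last vowel is 'i' add no- … -ob around the stem.
So zodkuk → zodkukani.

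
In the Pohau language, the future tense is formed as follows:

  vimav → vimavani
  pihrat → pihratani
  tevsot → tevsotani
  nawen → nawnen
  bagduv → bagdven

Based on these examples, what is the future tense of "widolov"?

vimav and bagduv both end in -v yet inflect differently (vimavani, bagdven), so the final letter is not what conditions the rule; the last vowel is.
"widolov" has last vowel 'o'. The one such stem in the data (tevsot → tevsotani) adds -ani, so the same rule applies.
So widolov → widolovani.

widolovani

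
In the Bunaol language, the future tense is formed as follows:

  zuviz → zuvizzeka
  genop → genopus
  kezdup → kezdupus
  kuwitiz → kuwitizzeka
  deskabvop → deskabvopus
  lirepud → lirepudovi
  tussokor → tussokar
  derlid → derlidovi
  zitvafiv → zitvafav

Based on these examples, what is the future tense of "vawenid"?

vawenidovi

"vawenid" ends in -d. The stems ending in -d (lirepud → lirepudovi, derlid → derlidovi) add -ovi.
So vawenid → vawenidovi.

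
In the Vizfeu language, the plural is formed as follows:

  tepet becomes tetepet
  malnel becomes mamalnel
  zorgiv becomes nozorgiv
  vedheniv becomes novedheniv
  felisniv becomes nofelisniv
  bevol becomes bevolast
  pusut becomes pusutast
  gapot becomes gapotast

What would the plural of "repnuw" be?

malnel and bevol both end in -l yet inflect differently (mamalnel, bevolast), so the final letter is not what conditions the rule; the last vowel is.
"repnuw" has last vowel 'u'. The one such stem in the data (pusut → pusutast) adds -ast, so the same rule applies.
The other patterns: stems whose last vowel is 'e' repeat the first consonant+vowel as a prefix; stems whose last vowel is 'i' add the prefix no-.
So repnuw → repnuwast.

repnuwast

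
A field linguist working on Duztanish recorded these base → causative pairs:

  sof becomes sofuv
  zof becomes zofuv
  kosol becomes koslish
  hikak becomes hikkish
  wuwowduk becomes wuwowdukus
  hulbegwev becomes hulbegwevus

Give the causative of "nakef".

hikak and wuwowduk both end in -k yet inflect differently (hikkish, wuwowdukus), so the final letter is not what conditions the rule; the number of vowels is.
"nakef" has 2 vowels. The stems with 2 vowels (kosol → koslish, hikak → hikkish) delete the last vowel and add -ish.
The other patterns: stems with 1 vowel add -uv; stems with 3 vowels add -us.
So nakef → nakfish.

nakfish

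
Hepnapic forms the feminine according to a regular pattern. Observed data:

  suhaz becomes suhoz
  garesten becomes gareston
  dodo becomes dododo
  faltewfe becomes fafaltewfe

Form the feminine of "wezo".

faltewfe and garesten both have last vowel 'e' yet inflect differently (fafaltewfe, gareston), so the last vowel is not what conditions the rule; whether the stem ends in a vowel or a consonant is.
"wezo" ends in a vowel. The stems ending in a vowel (faltewfe → fafaltewfe, dodo → dododo) repeat the first consonant+vowel as a prefix.
So wezo → wewezo.

wewezo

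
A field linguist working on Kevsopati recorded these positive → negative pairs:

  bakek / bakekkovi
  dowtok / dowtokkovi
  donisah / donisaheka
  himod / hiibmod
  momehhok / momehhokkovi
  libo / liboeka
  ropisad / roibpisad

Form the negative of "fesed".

feibsed

himod and dowtok both have last vowel 'o' yet inflect differently (hiibmod, dowtokkovi), so the last vowel is not what conditions the rule; the final letter is.
"fesed" ends in -d. The stems ending in -d (ropisad → roibpisad, himod → hiibmod) insert -ib- after the first vowel.
The other patterns: stems ending in -k double the final consonant and add -ovi; stems ending in -h or -o add -eka.
So fesed → feibsed.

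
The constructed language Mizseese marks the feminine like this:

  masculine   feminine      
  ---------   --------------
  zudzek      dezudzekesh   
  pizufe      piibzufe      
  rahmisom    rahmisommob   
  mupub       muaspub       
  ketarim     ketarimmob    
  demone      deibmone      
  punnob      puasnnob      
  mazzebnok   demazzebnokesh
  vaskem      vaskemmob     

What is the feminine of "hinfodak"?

punnob and rahmisom both have last vowel 'o' yet inflect differently (puasnnob, rahmisommob), so the last vowel is not what conditions the rule; the final letter is.
"hinfodak" ends in -k. The stems ending in -k (mazzebnok → demazzebnokesh, zudzek → dezudzekesh) add de- … -esh around the stem.
The other patterns: stems ending in -b insert -as- after the first vowel; stems ending in -m double the final consonant and add -ob; stems ending in -e insert -ib- after the first vowel.
So hinfodak → dehinfodakesh.

dehinfodakesh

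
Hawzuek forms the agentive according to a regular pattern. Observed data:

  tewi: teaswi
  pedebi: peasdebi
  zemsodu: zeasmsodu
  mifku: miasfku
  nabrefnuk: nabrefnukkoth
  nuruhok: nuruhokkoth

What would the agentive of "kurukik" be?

kurukikkoth

mifku and nabrefnuk both have last vowel 'u' yet inflect differently (miasfku, nabrefnukkoth), so the last vowel is not what conditions the rule; whether the stem ends in a vowel or a consonant is.
"kurukik" ends in a consonant. The stems ending in a consonant (nuruhok → nuruhokkoth, nabrefnuk → nabrefnukkoth) double the final consonant and add -oth.
The other pattern: stems ending in a vowel insert -as- after the first vowel.
So kurukik → kurukikkoth.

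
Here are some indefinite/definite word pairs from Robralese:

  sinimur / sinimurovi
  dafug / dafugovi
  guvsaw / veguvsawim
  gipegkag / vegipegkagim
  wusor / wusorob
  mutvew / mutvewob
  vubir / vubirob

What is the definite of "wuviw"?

"wuviw" has last vowel 'i'. The one such stem in the data (vubir → vubirob) adds -ob, so the same rule applies.
The other patterns: stems whose last vowel is 'u' add -ovi; stems whose last vowel is 'a' add ve- … -im around the stem.
So wuviw → wuviwob.

wuviwob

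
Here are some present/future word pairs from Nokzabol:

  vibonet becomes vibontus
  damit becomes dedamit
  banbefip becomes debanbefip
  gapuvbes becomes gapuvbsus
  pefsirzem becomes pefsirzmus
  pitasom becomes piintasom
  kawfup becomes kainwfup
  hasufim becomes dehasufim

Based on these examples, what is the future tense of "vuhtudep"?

damit and vibonet both end in -t yet inflect differently (dedamit, vibontus), so the final letter is not what conditions the rule; the last vowel is.
"vuhtudep" has last vowel 'e'. The stems whose last vowel is 'e' (vibonet → vibontus, pefsirzem → pefsirzmus, gapuvbes → gapuvbsus) delete the last vowel and add -us.
The other patterns: stems whose last vowel is 'i' add the prefix de-; stems whose last vowel is 'o' or 'u' insert -in- after the first vowel.
So vuhtudep → vuhtudpus.

vuhtudpus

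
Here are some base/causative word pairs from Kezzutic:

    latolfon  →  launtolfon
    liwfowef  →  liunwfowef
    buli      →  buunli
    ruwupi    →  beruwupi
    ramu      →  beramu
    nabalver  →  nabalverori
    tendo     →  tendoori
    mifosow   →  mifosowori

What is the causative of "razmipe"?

buli and ruwupi both end in -i yet inflect differently (buunli, beruwupi), so the final letter is not what conditions the rule; the first letter is.
"razmipe" begins with r-. The stems beginning with r- (ruwupi → beruwupi, ramu → beramu) add the prefix be-.
So razmipe → berazmipe.

berazmipe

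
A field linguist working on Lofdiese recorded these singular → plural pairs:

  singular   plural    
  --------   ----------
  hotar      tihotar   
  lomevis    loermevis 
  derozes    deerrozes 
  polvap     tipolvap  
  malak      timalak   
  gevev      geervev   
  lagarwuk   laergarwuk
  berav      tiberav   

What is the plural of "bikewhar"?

tibikewhar

"bikewhar" has last vowel 'a'. The stems whose last vowel is 'a' (malak → timalak, polvap → tipolvap, berav → tiberav) add the prefix ti-.
The other pattern: stems whose last vowel is 'e', 'i' or 'u' insert -er- after the first vowel.
So bikewhar → tibikewhar.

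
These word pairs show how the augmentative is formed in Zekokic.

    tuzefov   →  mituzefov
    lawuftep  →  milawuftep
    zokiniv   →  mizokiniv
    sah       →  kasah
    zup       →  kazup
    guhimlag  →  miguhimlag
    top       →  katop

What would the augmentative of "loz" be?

kaloz

top and lawuftep both end in -p yet inflect differently (katop, milawuftep), so the final letter is not what conditions the rule; the number of vowels is.
"loz" has 1 vowel. The stems with 1 vowel (sah → kasah, top → katop, zup → kazup) add the prefix ka-.
So loz → kaloz.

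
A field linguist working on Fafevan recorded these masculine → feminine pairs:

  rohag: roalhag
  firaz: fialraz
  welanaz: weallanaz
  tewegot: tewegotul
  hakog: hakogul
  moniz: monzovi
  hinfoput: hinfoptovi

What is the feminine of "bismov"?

rohag and hakog both end in -g yet inflect differently (roalhag, hakogul), so the final letter is not what conditions the rule; the last vowel is.
"bismov" has last vowel 'o'. The stems whose last vowel is 'o' (tewegot → tewegotul, hakog → hakogul) add -ul.
So bismov → bismovul.

bismovul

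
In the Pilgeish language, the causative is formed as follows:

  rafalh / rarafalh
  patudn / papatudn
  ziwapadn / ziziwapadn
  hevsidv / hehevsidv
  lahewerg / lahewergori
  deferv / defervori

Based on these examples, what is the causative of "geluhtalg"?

gegeluhtalg

hevsidv and deferv both end in -v yet inflect differently (hehevsidv, defervori), so the final letter is not what conditions the rule; the second-to-last letter is.
"geluhtalg" has second-to-last letter 'l'. The one such stem in the data (rafalh → rarafalh) repeats the first consonant+vowel as a prefix (as do patudn, ziwapadn), so the same rule applies.
So geluhtalg → gegeluhtalg.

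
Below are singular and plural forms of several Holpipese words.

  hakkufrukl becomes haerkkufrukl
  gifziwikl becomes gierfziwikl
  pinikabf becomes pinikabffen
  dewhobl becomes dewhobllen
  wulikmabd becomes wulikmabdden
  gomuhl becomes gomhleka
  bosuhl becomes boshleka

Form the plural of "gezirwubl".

gezirwubllen

hakkufrukl and dewhobl both end in -l yet inflect differently (haerkkufrukl, dewhobllen), so the final letter is not what conditions the rule; the second-to-last letter is.
"gezirwubl" has second-to-last letter 'b'. The stems whose second-to-last letter is 'b' (pinikabf → pinikabffen, dewhobl → dewhobllen, wulikmabd → wulikmabdden) double the final consonant and add -en.
The other patterns: stems whose second-to-last letter is 'k' insert -er- after the first vowel; stems whose second-to-last letter is 'h' delete the last vowel and add -eka.
So gezirwubl → gezirwubllen.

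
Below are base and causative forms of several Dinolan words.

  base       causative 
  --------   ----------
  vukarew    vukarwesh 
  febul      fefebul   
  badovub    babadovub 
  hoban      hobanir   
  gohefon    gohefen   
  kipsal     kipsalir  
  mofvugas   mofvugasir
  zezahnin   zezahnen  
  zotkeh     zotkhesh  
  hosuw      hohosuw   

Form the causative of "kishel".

vukarew and hosuw both end in -w yet inflect differently (vukarwesh, hohosuw), so the final letter is not what conditions the rule; the last vowel is.
"kishel" has last vowel 'e'. The stems whose last vowel is 'e' (zotkeh → zotkhesh, vukarew → vukarwesh) delete the last vowel and add -esh.
The other patterns: stems whose last vowel is 'a' add -ir; stems whose last vowel is 'u' repeat the first consonant+vowel as a prefix; stems whose last vowel is 'i' or 'o' change the last vowel to 'e'.
So kishel → kishlesh.

kishlesh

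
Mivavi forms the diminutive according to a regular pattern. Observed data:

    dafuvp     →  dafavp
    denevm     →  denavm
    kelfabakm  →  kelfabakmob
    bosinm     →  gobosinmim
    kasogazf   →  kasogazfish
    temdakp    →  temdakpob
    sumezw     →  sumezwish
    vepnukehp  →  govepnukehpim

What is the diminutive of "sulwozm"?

sulwozmish

"sulwozm" has second-to-last letter 'z'. The stems whose second-to-last letter is 'z' (sumezw → sumezwish, kasogazf → kasogazfish) add -ish.
So sulwozm → sulwozmish.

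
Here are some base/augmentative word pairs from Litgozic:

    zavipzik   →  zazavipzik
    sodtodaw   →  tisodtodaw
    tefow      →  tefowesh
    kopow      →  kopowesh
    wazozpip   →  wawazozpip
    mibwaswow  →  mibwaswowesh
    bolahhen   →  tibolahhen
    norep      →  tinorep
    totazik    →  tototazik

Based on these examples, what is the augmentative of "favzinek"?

tefow and sodtodaw both end in -w yet inflect differently (tefowesh, tisodtodaw), so the final letter is not what conditions the rule; the last vowel is.
"favzinek" has last vowel 'e'. The stems whose last vowel is 'e' (norep → tinorep, bolahhen → tibolahhen) add the prefix ti-.
So favzinek → tifavzinek.

tifavzinek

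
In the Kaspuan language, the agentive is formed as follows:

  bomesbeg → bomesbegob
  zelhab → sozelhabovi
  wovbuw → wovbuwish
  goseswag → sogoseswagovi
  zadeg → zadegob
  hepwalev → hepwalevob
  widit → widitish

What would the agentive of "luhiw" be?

luhiwish

goseswag and zadeg both end in -g yet inflect differently (sogoseswagovi, zadegob), so the final letter is not what conditions the rule; the last vowel is.
"luhiw" has last vowel 'i'. The one such stem in the data (widit → widitish) adds -ish, so the same rule applies.
So luhiw → luhiwish.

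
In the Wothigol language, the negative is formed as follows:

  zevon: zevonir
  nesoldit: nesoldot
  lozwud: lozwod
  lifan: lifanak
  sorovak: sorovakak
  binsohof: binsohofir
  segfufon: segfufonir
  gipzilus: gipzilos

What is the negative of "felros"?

"felros" has last vowel 'o'. The stems whose last vowel is 'o' (binsohof → binsohofir, zevon → zevonir, segfufon → segfufonir) add -ir.
The other patterns: stems whose last vowel is 'a' add -ak; stems whose last vowel is 'i' or 'u' change the last vowel to 'o'.
So felros → felrosir.

felrosir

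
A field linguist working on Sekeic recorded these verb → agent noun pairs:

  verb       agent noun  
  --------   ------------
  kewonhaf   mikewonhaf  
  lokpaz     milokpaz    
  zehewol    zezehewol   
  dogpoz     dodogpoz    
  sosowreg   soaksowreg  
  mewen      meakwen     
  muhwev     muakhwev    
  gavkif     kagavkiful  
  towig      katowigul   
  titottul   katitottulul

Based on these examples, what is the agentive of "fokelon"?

fofokelon

lokpaz and dogpoz both end in -z yet inflect differently (milokpaz, dodogpoz), so the final letter is not what conditions the rule; the last vowel is.
"fokelon" has last vowel 'o'. The stems whose last vowel is 'o' (zehewol → zezehewol, dogpoz → dodogpoz) repeat the first consonant+vowel as a prefix.
So fokelon → fofokelon.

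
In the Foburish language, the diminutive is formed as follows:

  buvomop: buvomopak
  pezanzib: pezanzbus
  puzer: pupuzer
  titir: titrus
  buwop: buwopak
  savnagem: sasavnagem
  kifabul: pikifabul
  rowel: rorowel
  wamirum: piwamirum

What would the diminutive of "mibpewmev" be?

"mibpewmev" has last vowel 'e'. The stems whose last vowel is 'e' (savnagem → sasavnagem, puzer → pupuzer, rowel → rorowel) repeat the first consonant+vowel as a prefix.
The other patterns: stems whose last vowel is 'u' add the prefix pi-; stems whose last vowel is 'o' add -ak; stems whose last vowel is 'i' delete the last vowel and add -us.
So mibpewmev → mimibpewmev.

mimibpewmev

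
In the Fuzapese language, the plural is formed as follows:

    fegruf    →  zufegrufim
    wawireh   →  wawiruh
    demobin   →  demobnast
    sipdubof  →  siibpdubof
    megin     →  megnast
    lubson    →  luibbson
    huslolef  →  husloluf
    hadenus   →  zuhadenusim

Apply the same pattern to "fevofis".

"fevofis" has last vowel 'i'. The stems whose last vowel is 'i' (demobin → demobnast, megin → megnast) delete the last vowel and add -ast.
So fevofis → fevofsast.

fevofsast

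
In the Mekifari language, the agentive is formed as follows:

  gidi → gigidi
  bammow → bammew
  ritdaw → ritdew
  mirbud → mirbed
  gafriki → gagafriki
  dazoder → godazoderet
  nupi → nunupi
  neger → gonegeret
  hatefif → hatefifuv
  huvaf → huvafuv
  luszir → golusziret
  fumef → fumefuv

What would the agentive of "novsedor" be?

gonovsedoret

nupi and hatefif both have last vowel 'i' yet inflect differently (nunupi, hatefifuv), so the last vowel is not what conditions the rule; the final letter is.
"novsedor" ends in -r. The stems ending in -r (dazoder → godazoderet, luszir → golusziret, neger → gonegeret) add go- … -et around the stem.
So novsedor → gonovsedoret.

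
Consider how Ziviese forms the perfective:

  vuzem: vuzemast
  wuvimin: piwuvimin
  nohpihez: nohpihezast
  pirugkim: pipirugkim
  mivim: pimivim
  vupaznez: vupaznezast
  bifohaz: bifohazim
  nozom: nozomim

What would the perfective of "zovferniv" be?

pirugkim and vuzem both end in -m yet inflect differently (pipirugkim, vuzemast), so the final letter is not what conditions the rule; the last vowel is.
"zovferniv" has last vowel 'i'. The stems whose last vowel is 'i' (pirugkim → pipirugkim, wuvimin → piwuvimin, mivim → pimivim) add the prefix pi-.
So zovferniv → pizovferniv.

pizovferniv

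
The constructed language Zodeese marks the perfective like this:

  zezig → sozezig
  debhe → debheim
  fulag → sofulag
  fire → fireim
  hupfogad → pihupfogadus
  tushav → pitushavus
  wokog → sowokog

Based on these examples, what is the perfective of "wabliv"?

piwablivus

"wabliv" ends in -v. The one such stem in the data (tushav → pitushavus) adds pi- … -us around the stem, so the same rule applies.
So wabliv → piwablivus.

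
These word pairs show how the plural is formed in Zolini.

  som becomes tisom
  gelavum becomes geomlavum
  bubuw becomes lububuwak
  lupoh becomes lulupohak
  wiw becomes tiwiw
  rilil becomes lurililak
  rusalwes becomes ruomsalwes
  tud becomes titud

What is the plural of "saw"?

tisaw

wiw and bubuw both end in -w yet inflect differently (tiwiw, lububuwak), so the final letter is not what conditions the rule; the number of vowels is.
"saw" has 1 vowel. The stems with 1 vowel (tud → titud, wiw → tiwiw, som → tisom) add the prefix ti-.
The other patterns: stems with 2 vowels add lu- … -ak around the stem; stems with 3 vowels insert -om- after the first vowel.
So saw → tisaw.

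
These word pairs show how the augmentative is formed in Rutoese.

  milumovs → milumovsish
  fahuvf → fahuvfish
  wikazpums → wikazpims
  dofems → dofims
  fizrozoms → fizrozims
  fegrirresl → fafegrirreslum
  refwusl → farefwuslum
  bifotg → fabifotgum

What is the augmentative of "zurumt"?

"zurumt" has second-to-last letter 'm'. The stems whose second-to-last letter is 'm' (wikazpums → wikazpims, dofems → dofims, fizrozoms → fizrozims) change the last vowel to 'i'.
The other patterns: stems whose second-to-last letter is 'v' add -ish; stems whose second-to-last letter is 's' or 't' add fa- … -um around the stem.
So zurumt → zurimt.

zurimt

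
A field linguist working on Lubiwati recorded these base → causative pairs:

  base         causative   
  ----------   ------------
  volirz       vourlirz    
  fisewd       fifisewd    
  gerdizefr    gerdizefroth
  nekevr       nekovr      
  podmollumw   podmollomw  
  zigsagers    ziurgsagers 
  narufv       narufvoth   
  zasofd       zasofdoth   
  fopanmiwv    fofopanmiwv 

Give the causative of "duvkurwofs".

duvkurwofsoth

zasofd and fisewd both end in -d yet inflect differently (zasofdoth, fifisewd), so the final letter is not what conditions the rule; the second-to-last letter is.
"duvkurwofs" has second-to-last letter 'f'. The stems whose second-to-last letter is 'f' (zasofd → zasofdoth, gerdizefr → gerdizefroth, narufv → narufvoth) add -oth.
The other patterns: stems whose second-to-last letter is 'w' repeat the first consonant+vowel as a prefix; stems whose second-to-last letter is 'r' insert -ur- after the first vowel; stems whose second-to-last letter is 'm' or 'v' change the last vowel to 'o'.
So duvkurwofs → duvkurwofsoth.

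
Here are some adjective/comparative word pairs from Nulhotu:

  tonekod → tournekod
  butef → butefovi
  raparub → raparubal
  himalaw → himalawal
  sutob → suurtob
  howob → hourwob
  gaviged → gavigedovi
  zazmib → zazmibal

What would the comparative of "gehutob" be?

gaviged and tonekod both end in -d yet inflect differently (gavigedovi, tournekod), so the final letter is not what conditions the rule; the last vowel is.
"gehutob" has last vowel 'o'. The stems whose last vowel is 'o' (howob → hourwob, tonekod → tournekod, sutob → suurtob) insert -ur- after the first vowel.
The other patterns: stems whose last vowel is 'e' add -ovi; stems whose last vowel is 'a', 'i' or 'u' add -al.
So gehutob → geurhutob.

geurhutob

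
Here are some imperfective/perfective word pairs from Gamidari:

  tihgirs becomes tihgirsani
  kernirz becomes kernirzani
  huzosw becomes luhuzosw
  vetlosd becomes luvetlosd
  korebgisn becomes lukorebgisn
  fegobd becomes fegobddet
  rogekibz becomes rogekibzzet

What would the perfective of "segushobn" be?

segushobnnet

"segushobn" has second-to-last letter 'b'. The stems whose second-to-last letter is 'b' (fegobd → fegobddet, rogekibz → rogekibzzet) double the final consonant and add -et.
The other patterns: stems whose second-to-last letter is 'r' add -ani; stems whose second-to-last letter is 's' add the prefix lu-.
So segushobn → segushobnnet.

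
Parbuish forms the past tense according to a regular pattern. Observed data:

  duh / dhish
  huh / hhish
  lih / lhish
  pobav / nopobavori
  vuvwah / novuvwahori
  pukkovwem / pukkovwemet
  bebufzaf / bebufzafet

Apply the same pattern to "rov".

duh and vuvwah both end in -h yet inflect differently (dhish, novuvwahori), so the final letter is not what conditions the rule; the number of vowels is.
"rov" has 1 vowel. The stems with 1 vowel (duh → dhish, huh → hhish, lih → lhish) delete the last vowel and add -ish.
The other patterns: stems with 2 vowels add no- … -ori around the stem; stems with 3 vowels add -et.
So rov → rvish.

rvish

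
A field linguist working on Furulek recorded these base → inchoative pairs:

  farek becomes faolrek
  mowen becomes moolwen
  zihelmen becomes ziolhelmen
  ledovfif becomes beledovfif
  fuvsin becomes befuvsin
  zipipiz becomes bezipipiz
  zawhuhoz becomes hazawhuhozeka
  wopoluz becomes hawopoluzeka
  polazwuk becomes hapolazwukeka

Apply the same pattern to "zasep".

mowen and fuvsin both end in -n yet inflect differently (moolwen, befuvsin), so the final letter is not what conditions the rule; the last vowel is.
"zasep" has last vowel 'e'. The stems whose last vowel is 'e' (farek → faolrek, mowen → moolwen, zihelmen → ziolhelmen) insert -ol- after the first vowel.
The other patterns: stems whose last vowel is 'i' add the prefix be-; stems whose last vowel is 'o' or 'u' add ha- … -eka around the stem.
So zasep → zaolsep.

zaolsep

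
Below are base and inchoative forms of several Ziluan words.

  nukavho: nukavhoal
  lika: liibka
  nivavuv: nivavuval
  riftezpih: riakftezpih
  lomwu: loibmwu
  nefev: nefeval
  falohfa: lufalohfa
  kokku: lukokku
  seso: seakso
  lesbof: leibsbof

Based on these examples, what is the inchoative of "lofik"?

loibfik

lomwu and kokku both end in -u yet inflect differently (loibmwu, lukokku), so the final letter is not what conditions the rule; the first letter is.
"lofik" begins with l-. The stems beginning with l- (lomwu → loibmwu, lika → liibka, lesbof → leibsbof) insert -ib- after the first vowel.
The other patterns: stems beginning with n- add -al; stems beginning with f- or k- add the prefix lu-; stems beginning with r- or s- insert -ak- after the first vowel.
So lofik → loibfik.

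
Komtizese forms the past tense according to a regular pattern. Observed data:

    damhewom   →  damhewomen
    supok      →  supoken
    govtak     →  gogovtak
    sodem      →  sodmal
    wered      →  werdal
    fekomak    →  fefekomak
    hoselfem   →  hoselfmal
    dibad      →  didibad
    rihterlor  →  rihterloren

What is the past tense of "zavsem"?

supok and govtak both end in -k yet inflect differently (supoken, gogovtak), so the final letter is not what conditions the rule; the last vowel is.
"zavsem" has last vowel 'e'. The stems whose last vowel is 'e' (sodem → sodmal, wered → werdal, hoselfem → hoselfmal) delete the last vowel and add -al.
The other patterns: stems whose last vowel is 'o' add -en; stems whose last vowel is 'a' repeat the first consonant+vowel as a prefix.
So zavsem → zavsmal.

zavsmal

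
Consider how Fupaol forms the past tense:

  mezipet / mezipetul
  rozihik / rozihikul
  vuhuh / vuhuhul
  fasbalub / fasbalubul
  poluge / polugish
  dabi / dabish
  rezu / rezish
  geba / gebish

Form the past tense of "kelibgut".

kelibgutul

poluge and mezipet both have last vowel 'e' yet inflect differently (polugish, mezipetul), so the last vowel is not what conditions the rule; whether the stem ends in a vowel or a consonant is.
"kelibgut" ends in a consonant. The stems ending in a consonant (mezipet → mezipetul, fasbalub → fasbalubul, vuhuh → vuhuhul) add -ul.
The other pattern: stems ending in a vowel drop the final letter and add -ish.
So kelibgut → kelibgutul.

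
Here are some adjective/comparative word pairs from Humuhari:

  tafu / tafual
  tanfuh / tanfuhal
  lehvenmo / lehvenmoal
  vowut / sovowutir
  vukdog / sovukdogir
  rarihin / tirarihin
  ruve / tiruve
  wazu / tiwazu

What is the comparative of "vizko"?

"vizko" begins with v-. The stems beginning with v- (vowut → sovowutir, vukdog → sovukdogir) add so- … -ir around the stem.
The other patterns: stems beginning with l- or t- add -al; stems beginning with r- or w- add the prefix ti-.
So vizko → sovizkoir.

sovizkoir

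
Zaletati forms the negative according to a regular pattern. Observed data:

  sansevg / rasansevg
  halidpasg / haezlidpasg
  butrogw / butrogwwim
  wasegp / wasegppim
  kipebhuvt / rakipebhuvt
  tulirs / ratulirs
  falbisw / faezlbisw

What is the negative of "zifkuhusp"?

"zifkuhusp" has second-to-last letter 's'. The stems whose second-to-last letter is 's' (falbisw → faezlbisw, halidpasg → haezlidpasg) insert -ez- after the first vowel.
So zifkuhusp → ziezfkuhusp.

ziezfkuhusp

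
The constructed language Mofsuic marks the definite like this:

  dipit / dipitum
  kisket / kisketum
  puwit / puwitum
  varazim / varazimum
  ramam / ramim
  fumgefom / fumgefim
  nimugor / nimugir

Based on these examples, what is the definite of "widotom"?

varazim and ramam both end in -m yet inflect differently (varazimum, ramim), so the final letter is not what conditions the rule; the last vowel is.
"widotom" has last vowel 'o'. The stems whose last vowel is 'o' (fumgefom → fumgefim, nimugor → nimugir) change the last vowel to 'i'.
So widotom → widotim.

widotim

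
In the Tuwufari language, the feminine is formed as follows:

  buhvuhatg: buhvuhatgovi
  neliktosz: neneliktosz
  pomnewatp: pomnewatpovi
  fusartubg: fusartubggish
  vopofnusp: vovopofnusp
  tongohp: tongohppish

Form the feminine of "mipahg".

"mipahg" has second-to-last letter 'h'. The one such stem in the data (tongohp → tongohppish) doubles the final consonant and adds -ish (as does fusartubg), so the same rule applies.
The other patterns: stems whose second-to-last letter is 't' add -ovi; stems whose second-to-last letter is 's' repeat the first consonant+vowel as a prefix.
So mipahg → mipahggish.

mipahggish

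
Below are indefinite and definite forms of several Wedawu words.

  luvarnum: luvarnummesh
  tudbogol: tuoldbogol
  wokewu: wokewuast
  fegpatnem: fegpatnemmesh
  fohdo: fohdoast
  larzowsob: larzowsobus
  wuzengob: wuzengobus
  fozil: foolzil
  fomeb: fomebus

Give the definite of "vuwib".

fegpatnem and fomeb both have last vowel 'e' yet inflect differently (fegpatnemmesh, fomebus), so the last vowel is not what conditions the rule; the final letter is.
"vuwib" ends in -b. The stems ending in -b (wuzengob → wuzengobus, larzowsob → larzowsobus, fomeb → fomebus) add -us.
So vuwib → vuwibus.

vuwibus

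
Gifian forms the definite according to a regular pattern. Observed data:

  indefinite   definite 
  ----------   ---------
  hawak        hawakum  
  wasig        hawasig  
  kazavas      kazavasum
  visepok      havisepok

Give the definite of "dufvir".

hawak and visepok both end in -k yet inflect differently (hawakum, havisepok), so the final letter is not what conditions the rule; the last vowel is.
"dufvir" has last vowel 'i'. The one such stem in the data (wasig → hawasig) adds the prefix ha-, so the same rule applies.
The other pattern: stems whose last vowel is 'a' add -um.
So dufvir → hadufvir.

hadufvir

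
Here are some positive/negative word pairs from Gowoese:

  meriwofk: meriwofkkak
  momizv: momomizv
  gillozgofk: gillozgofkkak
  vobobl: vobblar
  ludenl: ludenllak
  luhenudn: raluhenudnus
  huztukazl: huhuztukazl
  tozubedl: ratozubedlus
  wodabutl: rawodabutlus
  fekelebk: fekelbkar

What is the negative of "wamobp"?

wambpar

tozubedl and vobobl both end in -l yet inflect differently (ratozubedlus, vobblar), so the final letter is not what conditions the rule; the second-to-last letter is.
"wamobp" has second-to-last letter 'b'. The stems whose second-to-last letter is 'b' (fekelebk → fekelbkar, vobobl → vobblar) delete the last vowel and add -ar.
The other patterns: stems whose second-to-last letter is 'd' or 't' add ra- … -us around the stem; stems whose second-to-last letter is 'z' repeat the first consonant+vowel as a prefix; stems whose second-to-last letter is 'f' or 'n' double the final consonant and add -ak.
So wamobp → wambpar.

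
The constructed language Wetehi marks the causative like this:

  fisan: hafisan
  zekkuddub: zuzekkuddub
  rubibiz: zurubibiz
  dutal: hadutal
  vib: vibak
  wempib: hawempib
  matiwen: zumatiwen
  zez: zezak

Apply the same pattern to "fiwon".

hafiwon

"fiwon" has 2 vowels. The stems with 2 vowels (fisan → hafisan, wempib → hawempib, dutal → hadutal) add the prefix ha-.
The other patterns: stems with 1 vowel add -ak; stems with 3 vowels add the prefix zu-.
So fiwon → hafiwon.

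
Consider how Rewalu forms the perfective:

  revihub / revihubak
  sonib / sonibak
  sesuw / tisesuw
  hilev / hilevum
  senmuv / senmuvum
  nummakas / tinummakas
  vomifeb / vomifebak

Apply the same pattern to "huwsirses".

senmuv and revihub both have last vowel 'u' yet inflect differently (senmuvum, revihubak), so the last vowel is not what conditions the rule; the final letter is.
"huwsirses" ends in -s. The one such stem in the data (nummakas → tinummakas) adds the prefix ti-, so the same rule applies.
So huwsirses → tihuwsirses.

tihuwsirses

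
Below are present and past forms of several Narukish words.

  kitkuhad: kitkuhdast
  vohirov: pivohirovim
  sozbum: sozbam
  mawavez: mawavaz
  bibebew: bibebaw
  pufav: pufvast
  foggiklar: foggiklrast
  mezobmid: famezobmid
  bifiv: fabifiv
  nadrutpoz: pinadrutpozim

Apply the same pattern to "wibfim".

fawibfim

mezobmid and kitkuhad both end in -d yet inflect differently (famezobmid, kitkuhdast), so the final letter is not what conditions the rule; the last vowel is.
"wibfim" has last vowel 'i'. The stems whose last vowel is 'i' (bifiv → fabifiv, mezobmid → famezobmid) add the prefix fa-.
So wibfim → fawibfim.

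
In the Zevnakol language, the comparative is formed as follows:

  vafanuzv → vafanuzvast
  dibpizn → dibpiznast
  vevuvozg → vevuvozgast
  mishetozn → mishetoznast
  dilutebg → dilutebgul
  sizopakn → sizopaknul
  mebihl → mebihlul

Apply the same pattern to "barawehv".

barawehvul

"barawehv" has second-to-last letter 'h'. The one such stem in the data (mebihl → mebihlul) adds -ul, so the same rule applies.
The other pattern: stems whose second-to-last letter is 'z' add -ast.
So barawehv → barawehvul.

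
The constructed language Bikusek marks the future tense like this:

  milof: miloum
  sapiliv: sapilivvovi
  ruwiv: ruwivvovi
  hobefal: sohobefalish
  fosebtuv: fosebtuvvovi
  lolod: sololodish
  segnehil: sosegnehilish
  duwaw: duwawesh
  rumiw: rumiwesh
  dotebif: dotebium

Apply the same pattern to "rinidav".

dotebif and sapiliv both have last vowel 'i' yet inflect differently (dotebium, sapilivvovi), so the last vowel is not what conditions the rule; the final letter is.
"rinidav" ends in -v. The stems ending in -v (sapiliv → sapilivvovi, fosebtuv → fosebtuvvovi, ruwiv → ruwivvovi) double the final consonant and add -ovi.
The other patterns: stems ending in -f drop the final letter and add -um; stems ending in -w add -esh; stems ending in -d or -l add so- … -ish around the stem.
So rinidav → rinidavvovi.

rinidavvovi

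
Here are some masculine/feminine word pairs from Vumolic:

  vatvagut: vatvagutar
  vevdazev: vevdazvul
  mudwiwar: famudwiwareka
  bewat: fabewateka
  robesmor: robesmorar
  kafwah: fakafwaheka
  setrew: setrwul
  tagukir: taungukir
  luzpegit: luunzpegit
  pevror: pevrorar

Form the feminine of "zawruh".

zawruhar

tagukir and robesmor both end in -r yet inflect differently (taungukir, robesmorar), so the final letter is not what conditions the rule; the last vowel is.
"zawruh" has last vowel 'u'. The one such stem in the data (vatvagut → vatvagutar) adds -ar, so the same rule applies.
The other patterns: stems whose last vowel is 'i' insert -un- after the first vowel; stems whose last vowel is 'e' delete the last vowel and add -ul; stems whose last vowel is 'a' add fa- … -eka around the stem.
So zawruh → zawruhar.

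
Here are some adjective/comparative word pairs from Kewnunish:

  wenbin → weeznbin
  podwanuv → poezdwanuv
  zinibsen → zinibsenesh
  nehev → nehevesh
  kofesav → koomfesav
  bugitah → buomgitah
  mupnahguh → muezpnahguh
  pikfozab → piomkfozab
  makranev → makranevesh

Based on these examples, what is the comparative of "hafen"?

hafenesh

kofesav and makranev both end in -v yet inflect differently (koomfesav, makranevesh), so the final letter is not what conditions the rule; the last vowel is.
"hafen" has last vowel 'e'. The stems whose last vowel is 'e' (makranev → makranevesh, zinibsen → zinibsenesh, nehev → nehevesh) add -esh.
The other patterns: stems whose last vowel is 'a' insert -om- after the first vowel; stems whose last vowel is 'i' or 'u' insert -ez- after the first vowel.
So hafen → hafenesh.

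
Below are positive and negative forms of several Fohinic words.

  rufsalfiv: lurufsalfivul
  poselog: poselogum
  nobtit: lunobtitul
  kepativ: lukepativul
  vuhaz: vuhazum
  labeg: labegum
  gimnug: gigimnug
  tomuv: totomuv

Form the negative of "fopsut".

kepativ and tomuv both end in -v yet inflect differently (lukepativul, totomuv), so the final letter is not what conditions the rule; the last vowel is.
"fopsut" has last vowel 'u'. The stems whose last vowel is 'u' (gimnug → gigimnug, tomuv → totomuv) repeat the first consonant+vowel as a prefix.
So fopsut → fofopsut.

fofopsut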